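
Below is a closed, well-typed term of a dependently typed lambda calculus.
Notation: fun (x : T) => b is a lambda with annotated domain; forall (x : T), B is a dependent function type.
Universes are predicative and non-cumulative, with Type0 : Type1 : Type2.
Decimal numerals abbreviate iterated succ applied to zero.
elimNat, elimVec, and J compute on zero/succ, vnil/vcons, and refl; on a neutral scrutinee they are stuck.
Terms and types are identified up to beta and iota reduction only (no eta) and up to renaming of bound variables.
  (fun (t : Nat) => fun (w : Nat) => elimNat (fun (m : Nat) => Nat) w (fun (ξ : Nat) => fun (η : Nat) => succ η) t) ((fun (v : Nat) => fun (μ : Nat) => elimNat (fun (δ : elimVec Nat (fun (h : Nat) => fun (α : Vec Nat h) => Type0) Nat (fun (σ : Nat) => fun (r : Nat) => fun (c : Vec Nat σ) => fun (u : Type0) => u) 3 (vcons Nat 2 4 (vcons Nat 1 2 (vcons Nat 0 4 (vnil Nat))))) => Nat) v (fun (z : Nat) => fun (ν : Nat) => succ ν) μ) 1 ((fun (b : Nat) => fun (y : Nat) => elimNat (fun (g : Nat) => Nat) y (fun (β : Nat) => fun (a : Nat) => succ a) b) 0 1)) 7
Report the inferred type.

type:
  Nat


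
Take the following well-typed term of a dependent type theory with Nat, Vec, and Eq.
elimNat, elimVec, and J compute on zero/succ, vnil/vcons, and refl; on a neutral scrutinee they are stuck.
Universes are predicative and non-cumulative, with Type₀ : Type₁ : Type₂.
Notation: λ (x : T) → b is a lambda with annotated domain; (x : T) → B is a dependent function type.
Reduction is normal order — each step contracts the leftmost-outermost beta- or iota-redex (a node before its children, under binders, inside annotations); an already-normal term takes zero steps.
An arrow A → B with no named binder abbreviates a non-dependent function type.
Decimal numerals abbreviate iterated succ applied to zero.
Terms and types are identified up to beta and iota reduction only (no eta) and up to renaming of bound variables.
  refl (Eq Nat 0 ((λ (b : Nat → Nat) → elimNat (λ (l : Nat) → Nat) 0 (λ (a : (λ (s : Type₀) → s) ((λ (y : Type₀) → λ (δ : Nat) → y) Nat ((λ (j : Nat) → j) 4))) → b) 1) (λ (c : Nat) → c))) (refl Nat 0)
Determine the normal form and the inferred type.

reduced normal form:
  refl (Eq Nat 0 0) (refl Nat 0)
type:
  Eq (Eq Nat 0 0) (refl Nat 0) (refl Nat 0)
observation: contracting a beta-redex first, the term normalizes in 5 steps.


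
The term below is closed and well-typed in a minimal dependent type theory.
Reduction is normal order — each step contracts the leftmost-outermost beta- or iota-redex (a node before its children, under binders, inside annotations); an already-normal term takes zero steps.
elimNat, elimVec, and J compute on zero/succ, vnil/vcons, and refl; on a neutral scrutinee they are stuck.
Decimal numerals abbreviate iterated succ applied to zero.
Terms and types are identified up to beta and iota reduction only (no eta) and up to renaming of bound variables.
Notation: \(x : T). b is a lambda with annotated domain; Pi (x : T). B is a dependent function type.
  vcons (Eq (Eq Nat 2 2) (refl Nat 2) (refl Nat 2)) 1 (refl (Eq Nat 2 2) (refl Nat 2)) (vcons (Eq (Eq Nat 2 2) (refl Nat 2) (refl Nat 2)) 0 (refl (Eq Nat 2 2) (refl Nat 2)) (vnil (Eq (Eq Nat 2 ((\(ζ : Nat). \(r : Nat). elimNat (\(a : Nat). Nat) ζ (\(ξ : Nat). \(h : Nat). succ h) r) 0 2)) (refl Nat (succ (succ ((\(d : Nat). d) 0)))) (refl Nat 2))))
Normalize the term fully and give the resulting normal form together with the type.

normal form:
  vcons (Eq (Eq Nat 2 2) (refl Nat 2) (refl Nat 2)) 1 (refl (Eq Nat 2 2) (refl Nat 2)) (vcons (Eq (Eq Nat 2 2) (refl Nat 2) (refl Nat 2)) 0 (refl (Eq Nat 2 2) (refl Nat 2)) (vnil (Eq (Eq Nat 2 2) (refl Nat 2) (refl Nat 2))))
type:
  Vec (Eq (Eq Nat 2 2) (refl Nat 2) (refl Nat 2)) 2
observation: reduction starts at a beta-redex, and 10 normal-order steps reach the normal form.


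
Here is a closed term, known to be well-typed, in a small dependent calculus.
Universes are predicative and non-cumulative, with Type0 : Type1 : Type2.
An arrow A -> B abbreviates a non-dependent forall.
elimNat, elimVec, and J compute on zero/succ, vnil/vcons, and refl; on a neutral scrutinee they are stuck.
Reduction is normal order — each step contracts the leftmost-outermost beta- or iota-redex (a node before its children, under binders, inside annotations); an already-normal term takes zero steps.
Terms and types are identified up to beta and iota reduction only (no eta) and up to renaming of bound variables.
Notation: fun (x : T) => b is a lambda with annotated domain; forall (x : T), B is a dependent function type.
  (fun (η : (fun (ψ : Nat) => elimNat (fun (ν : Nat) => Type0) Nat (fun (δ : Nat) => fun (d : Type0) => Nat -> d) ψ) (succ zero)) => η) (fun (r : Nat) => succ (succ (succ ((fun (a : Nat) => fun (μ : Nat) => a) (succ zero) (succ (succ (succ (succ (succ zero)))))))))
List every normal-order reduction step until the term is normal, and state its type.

reduction (normal order):
  (fun (η : (fun (ψ : Nat) => elimNat (fun (ν : Nat) => Type0) Nat (fun (δ : Nat) => fun (d : Type0) => Nat -> d) ψ) (succ zero)) => η) (fun (r : Nat) => succ (succ (succ ((fun (a : Nat) => fun (μ : Nat) => a) (succ zero) (succ (succ (succ (succ (succ zero)))))))))
  ~> fun (η : Nat) => succ (succ (succ ((fun (ψ : Nat) => fun (ν : Nat) => ψ) (succ zero) (succ (succ (succ (succ (succ zero))))))))
  ~> fun (η : Nat) => succ (succ (succ ((fun (ψ : Nat) => succ zero) (succ (succ (succ (succ (succ zero))))))))
  ~> fun (η : Nat) => succ (succ (succ (succ zero)))
type:
  Nat -> Nat


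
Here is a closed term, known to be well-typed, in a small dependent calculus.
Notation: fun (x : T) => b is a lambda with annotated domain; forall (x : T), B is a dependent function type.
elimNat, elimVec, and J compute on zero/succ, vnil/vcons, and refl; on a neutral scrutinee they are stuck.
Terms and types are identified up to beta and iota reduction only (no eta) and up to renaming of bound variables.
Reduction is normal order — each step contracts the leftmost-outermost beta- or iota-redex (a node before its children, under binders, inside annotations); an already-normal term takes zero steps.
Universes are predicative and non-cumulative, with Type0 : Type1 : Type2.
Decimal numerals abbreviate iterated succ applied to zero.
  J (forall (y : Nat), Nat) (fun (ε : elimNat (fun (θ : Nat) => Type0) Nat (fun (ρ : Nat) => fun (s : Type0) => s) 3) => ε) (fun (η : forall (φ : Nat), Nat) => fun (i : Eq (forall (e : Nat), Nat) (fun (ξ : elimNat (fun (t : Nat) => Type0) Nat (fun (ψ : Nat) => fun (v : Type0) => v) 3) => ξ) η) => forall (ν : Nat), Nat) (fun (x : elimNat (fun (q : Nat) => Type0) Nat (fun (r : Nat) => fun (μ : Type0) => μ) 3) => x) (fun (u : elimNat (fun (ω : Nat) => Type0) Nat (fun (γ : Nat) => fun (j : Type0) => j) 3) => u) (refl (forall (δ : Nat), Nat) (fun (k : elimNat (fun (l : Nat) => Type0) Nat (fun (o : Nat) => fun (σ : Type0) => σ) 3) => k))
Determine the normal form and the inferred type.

normal form:
  fun (y : Nat) => y
inferred type:
  forall (y : Nat), Nat


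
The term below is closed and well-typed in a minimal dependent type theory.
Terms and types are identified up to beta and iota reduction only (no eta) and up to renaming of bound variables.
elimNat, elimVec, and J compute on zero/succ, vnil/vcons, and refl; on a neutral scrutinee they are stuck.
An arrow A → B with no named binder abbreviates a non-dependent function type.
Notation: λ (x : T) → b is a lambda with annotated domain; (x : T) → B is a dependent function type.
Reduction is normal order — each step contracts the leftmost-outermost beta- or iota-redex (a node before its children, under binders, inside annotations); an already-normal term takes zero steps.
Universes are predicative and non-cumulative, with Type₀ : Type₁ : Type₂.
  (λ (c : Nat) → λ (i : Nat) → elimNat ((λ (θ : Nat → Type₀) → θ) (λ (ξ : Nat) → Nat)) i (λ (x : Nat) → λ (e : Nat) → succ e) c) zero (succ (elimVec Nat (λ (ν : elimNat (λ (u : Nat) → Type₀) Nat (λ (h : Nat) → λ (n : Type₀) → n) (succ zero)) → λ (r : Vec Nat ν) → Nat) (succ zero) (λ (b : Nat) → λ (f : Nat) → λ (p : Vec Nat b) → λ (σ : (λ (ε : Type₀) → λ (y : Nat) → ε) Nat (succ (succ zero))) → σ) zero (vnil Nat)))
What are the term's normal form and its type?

reduced normal form:
  succ (succ zero)
type:
  Nat
observation: 4 normal-order steps normalize the term, beginning with a beta-redex.


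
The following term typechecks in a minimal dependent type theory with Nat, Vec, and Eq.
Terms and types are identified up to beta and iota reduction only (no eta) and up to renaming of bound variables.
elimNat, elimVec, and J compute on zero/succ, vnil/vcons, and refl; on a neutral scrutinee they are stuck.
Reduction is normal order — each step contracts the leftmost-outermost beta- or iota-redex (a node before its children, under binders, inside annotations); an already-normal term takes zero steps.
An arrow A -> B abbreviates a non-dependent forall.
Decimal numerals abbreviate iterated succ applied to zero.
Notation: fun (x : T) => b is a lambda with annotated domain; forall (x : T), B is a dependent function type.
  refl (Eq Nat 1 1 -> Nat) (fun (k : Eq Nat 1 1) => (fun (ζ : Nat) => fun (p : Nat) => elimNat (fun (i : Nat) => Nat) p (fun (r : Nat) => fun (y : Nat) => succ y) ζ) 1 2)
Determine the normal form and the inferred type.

resulting normal form:
  refl (Eq Nat 1 1 -> Nat) (fun (k : Eq Nat 1 1) => 3)
the term's type:
  Eq (Eq Nat 1 1 -> Nat) (fun (k : Eq Nat 1 1) => 3) (fun (ζ : Eq Nat 1 1) => 3)


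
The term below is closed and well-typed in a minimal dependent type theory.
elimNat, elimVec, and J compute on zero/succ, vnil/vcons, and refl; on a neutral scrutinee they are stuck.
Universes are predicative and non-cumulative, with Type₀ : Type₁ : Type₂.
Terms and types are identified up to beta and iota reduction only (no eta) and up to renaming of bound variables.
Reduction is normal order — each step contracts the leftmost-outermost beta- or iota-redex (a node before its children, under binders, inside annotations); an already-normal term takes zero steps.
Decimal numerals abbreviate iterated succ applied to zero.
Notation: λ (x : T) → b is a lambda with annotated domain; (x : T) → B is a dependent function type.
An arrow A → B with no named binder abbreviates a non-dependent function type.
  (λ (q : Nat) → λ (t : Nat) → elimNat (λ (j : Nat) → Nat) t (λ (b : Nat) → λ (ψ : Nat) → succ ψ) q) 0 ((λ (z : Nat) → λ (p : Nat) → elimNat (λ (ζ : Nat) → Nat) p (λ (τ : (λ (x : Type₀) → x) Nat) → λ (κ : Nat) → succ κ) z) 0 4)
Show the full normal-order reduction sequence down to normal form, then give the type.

reduction (normal order):
  (λ (q : Nat) → λ (t : Nat) → elimNat (λ (j : Nat) → Nat) t (λ (b : Nat) → λ (ψ : Nat) → succ ψ) q) 0 ((λ (z : Nat) → λ (p : Nat) → elimNat (λ (ζ : Nat) → Nat) p (λ (τ : (λ (x : Type₀) → x) Nat) → λ (κ : Nat) → succ κ) z) 0 4)
  ~> (λ (q : Nat) → elimNat (λ (t : Nat) → Nat) q (λ (j : Nat) → λ (b : Nat) → succ b) 0) ((λ (ψ : Nat) → λ (z : Nat) → elimNat (λ (p : Nat) → Nat) z (λ (ζ : (λ (τ : Type₀) → τ) Nat) → λ (x : Nat) → succ x) ψ) 0 4)
  ~> elimNat (λ (q : Nat) → Nat) ((λ (t : Nat) → λ (j : Nat) → elimNat (λ (b : Nat) → Nat) j (λ (ψ : (λ (z : Type₀) → z) Nat) → λ (p : Nat) → succ p) t) 0 4) (λ (ζ : Nat) → λ (τ : Nat) → succ τ) 0
  ~> (λ (q : Nat) → λ (t : Nat) → elimNat (λ (j : Nat) → Nat) t (λ (b : (λ (ψ : Type₀) → ψ) Nat) → λ (z : Nat) → succ z) q) 0 4
  ~> (λ (q : Nat) → elimNat (λ (t : Nat) → Nat) q (λ (j : (λ (b : Type₀) → b) Nat) → λ (ψ : Nat) → succ ψ) 0) 4
  ~> elimNat (λ (q : Nat) → Nat) 4 (λ (t : (λ (j : Type₀) → j) Nat) → λ (b : Nat) → succ b) 0
  ~> 4
inferred type:
  Nat


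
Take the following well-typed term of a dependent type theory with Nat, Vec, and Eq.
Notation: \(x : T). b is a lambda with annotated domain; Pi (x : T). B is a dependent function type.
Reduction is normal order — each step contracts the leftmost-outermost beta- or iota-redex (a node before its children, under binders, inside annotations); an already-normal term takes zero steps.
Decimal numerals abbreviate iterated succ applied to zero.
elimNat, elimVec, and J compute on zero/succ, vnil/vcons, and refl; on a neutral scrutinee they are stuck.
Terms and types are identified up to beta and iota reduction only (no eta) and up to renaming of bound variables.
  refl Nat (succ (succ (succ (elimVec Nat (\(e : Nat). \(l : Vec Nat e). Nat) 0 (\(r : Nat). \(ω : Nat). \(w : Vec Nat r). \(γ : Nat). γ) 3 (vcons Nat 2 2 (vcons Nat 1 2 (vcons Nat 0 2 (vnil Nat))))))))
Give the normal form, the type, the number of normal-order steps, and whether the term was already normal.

reduced normal form:
  refl Nat 3
inferred type:
  Eq Nat 3 3
reduction steps (normal order): 16
started in normal form: no
first redex: an elimVec iota-redex


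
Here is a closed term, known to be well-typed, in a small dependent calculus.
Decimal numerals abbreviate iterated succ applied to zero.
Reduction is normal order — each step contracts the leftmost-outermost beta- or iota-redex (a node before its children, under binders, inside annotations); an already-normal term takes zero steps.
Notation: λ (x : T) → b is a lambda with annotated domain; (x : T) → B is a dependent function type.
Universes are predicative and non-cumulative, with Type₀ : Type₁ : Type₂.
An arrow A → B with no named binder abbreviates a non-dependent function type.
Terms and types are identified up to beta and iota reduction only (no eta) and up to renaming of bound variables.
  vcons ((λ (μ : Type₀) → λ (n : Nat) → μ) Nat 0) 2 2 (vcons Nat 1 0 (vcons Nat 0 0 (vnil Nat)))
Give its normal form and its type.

normal form:
  vcons Nat 2 2 (vcons Nat 1 0 (vcons Nat 0 0 (vnil Nat)))
the term's type:
  Vec Nat 3


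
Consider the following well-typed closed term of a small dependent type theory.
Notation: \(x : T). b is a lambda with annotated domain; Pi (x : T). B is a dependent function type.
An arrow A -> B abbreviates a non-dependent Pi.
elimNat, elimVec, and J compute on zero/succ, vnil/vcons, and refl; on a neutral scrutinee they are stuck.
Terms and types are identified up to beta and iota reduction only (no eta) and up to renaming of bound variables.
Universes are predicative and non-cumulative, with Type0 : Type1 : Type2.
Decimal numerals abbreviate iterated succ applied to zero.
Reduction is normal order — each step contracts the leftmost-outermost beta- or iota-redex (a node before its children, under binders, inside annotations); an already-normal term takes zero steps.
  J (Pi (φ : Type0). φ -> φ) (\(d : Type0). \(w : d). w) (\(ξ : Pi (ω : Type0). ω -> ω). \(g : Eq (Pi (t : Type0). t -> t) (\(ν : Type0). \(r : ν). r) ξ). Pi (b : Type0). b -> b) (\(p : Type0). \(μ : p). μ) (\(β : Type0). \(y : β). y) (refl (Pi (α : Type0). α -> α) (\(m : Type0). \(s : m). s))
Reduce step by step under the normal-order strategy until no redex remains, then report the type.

reduction (normal order):
  J (Pi (φ : Type0). φ -> φ) (\(d : Type0). \(w : d). w) (\(ξ : Pi (ω : Type0). ω -> ω). \(g : Eq (Pi (t : Type0). t -> t) (\(ν : Type0). \(r : ν). r) ξ). Pi (b : Type0). b -> b) (\(p : Type0). \(μ : p). μ) (\(β : Type0). \(y : β). y) (refl (Pi (α : Type0). α -> α) (\(m : Type0). \(s : m). s))
  ~> \(φ : Type0). \(d : φ). d
type:
  Pi (φ : Type0). φ -> φ


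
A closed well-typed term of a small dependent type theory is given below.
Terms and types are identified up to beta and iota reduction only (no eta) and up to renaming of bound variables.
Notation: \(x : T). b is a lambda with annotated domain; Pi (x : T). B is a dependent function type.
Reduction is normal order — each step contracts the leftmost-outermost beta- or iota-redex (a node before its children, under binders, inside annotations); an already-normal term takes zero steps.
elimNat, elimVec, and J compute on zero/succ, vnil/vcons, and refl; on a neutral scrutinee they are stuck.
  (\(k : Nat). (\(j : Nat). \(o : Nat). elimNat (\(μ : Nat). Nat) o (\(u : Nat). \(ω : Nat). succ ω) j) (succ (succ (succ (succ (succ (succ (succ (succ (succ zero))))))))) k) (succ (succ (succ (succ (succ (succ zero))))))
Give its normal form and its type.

normal form:
  succ (succ (succ (succ (succ (succ (succ (succ (succ (succ (succ (succ (succ (succ (succ zero))))))))))))))
the term's type:
  Nat
observation: 31 normal-order steps normalize the term, beginning with a beta-redex.


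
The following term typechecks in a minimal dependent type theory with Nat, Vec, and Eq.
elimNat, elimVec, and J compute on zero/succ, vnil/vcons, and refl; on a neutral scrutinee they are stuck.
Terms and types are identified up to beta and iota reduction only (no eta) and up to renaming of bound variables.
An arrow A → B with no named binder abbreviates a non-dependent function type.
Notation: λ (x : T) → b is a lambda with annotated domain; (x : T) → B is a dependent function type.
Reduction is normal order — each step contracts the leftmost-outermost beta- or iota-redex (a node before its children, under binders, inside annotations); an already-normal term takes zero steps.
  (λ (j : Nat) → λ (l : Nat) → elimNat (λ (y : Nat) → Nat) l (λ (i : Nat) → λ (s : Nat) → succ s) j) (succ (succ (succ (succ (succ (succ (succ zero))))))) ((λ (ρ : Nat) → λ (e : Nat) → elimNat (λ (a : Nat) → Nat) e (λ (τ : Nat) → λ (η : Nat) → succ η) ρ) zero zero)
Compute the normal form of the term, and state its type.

resulting normal form:
  succ (succ (succ (succ (succ (succ (succ zero))))))
inferred type:
  Nat


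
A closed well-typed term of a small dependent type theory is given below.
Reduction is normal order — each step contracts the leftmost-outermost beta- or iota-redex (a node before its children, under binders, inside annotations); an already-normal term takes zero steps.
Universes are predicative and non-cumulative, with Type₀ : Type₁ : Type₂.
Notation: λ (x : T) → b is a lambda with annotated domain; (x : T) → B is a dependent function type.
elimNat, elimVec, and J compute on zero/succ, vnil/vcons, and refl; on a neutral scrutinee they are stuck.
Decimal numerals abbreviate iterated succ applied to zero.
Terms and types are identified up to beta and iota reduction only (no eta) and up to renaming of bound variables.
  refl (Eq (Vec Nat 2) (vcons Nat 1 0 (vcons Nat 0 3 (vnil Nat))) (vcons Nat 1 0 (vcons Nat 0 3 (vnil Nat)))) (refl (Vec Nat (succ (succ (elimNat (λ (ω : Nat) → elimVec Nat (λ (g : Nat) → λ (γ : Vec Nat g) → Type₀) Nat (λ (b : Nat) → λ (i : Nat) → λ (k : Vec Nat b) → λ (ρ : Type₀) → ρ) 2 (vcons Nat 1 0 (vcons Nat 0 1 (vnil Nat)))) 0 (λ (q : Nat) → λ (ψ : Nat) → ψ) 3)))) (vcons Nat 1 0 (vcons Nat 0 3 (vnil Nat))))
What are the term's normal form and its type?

resulting normal form:
  refl (Eq (Vec Nat 2) (vcons Nat 1 0 (vcons Nat 0 3 (vnil Nat))) (vcons Nat 1 0 (vcons Nat 0 3 (vnil Nat)))) (refl (Vec Nat 2) (vcons Nat 1 0 (vcons Nat 0 3 (vnil Nat))))
type:
  Eq (Eq (Vec Nat 2) (vcons Nat 1 0 (vcons Nat 0 3 (vnil Nat))) (vcons Nat 1 0 (vcons Nat 0 3 (vnil Nat)))) (refl (Vec Nat 2) (vcons Nat 1 0 (vcons Nat 0 3 (vnil Nat)))) (refl (Vec Nat 2) (vcons Nat 1 0 (vcons Nat 0 3 (vnil Nat))))
observation: the term reaches its normal form after 10 normal-order steps.


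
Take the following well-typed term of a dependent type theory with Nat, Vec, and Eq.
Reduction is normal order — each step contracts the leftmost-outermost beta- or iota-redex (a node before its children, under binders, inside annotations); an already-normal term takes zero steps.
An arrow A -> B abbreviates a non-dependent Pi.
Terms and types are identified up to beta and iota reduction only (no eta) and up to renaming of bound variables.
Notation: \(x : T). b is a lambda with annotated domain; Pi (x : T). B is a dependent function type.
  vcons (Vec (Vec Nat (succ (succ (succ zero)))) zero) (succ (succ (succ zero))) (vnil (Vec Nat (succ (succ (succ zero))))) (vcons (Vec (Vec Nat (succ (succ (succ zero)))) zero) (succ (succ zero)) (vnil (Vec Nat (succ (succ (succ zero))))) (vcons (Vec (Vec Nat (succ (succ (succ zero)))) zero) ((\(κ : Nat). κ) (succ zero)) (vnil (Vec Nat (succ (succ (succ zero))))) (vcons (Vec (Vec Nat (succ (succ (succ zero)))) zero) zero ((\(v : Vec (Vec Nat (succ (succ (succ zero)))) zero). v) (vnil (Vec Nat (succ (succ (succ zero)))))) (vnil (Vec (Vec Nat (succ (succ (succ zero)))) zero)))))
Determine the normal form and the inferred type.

normal form:
  vcons (Vec (Vec Nat (succ (succ (succ zero)))) zero) (succ (succ (succ zero))) (vnil (Vec Nat (succ (succ (succ zero))))) (vcons (Vec (Vec Nat (succ (succ (succ zero)))) zero) (succ (succ zero)) (vnil (Vec Nat (succ (succ (succ zero))))) (vcons (Vec (Vec Nat (succ (succ (succ zero)))) zero) (succ zero) (vnil (Vec Nat (succ (succ (succ zero))))) (vcons (Vec (Vec Nat (succ (succ (succ zero)))) zero) zero (vnil (Vec Nat (succ (succ (succ zero))))) (vnil (Vec (Vec Nat (succ (succ (succ zero)))) zero)))))
type:
  Vec (Vec (Vec Nat (succ (succ (succ zero)))) zero) (succ (succ (succ (succ zero))))
observation: contracting a beta-redex first, the term normalizes in 2 steps.


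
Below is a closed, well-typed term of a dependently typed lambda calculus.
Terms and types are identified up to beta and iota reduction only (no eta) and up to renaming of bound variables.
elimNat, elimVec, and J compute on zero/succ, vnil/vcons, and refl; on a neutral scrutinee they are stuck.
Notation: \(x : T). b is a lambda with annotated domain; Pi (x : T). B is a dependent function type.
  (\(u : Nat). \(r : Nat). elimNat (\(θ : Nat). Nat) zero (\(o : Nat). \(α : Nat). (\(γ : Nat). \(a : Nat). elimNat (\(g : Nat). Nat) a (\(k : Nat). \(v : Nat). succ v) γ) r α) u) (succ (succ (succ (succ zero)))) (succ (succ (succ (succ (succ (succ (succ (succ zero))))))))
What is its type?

type:
  Nat


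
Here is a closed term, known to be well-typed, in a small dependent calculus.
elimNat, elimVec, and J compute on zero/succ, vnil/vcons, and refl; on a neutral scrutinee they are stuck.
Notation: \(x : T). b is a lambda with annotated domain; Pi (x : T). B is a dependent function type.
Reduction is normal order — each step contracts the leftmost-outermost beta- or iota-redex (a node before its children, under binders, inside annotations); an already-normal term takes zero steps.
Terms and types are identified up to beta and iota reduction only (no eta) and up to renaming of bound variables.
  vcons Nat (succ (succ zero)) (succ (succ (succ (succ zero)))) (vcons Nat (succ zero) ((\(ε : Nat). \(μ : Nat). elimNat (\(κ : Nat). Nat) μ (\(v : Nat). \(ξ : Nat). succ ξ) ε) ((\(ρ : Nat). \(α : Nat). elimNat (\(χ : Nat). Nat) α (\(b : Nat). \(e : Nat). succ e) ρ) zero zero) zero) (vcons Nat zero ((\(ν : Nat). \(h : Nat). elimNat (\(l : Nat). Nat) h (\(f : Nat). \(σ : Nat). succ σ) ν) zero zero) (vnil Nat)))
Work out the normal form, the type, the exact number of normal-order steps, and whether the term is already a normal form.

normal form:
  vcons Nat (succ (succ zero)) (succ (succ (succ (succ zero)))) (vcons Nat (succ zero) zero (vcons Nat zero zero (vnil Nat)))
type:
  Vec Nat (succ (succ (succ zero)))
steps to reach normal form (normal order): 9
started in normal form: no
first redex: a beta-redex


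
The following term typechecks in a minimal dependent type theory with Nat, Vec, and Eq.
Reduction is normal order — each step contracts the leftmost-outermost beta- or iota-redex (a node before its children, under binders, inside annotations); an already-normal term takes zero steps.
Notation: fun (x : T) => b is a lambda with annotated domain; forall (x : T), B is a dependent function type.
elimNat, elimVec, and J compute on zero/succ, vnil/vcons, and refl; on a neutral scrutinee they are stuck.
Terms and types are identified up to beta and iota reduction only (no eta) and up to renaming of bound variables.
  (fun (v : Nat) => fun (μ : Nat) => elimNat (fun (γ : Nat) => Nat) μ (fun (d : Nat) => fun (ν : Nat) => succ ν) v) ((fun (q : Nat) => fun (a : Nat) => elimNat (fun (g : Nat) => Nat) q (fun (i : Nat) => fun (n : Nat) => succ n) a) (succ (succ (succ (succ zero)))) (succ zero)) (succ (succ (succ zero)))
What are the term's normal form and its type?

resulting normal form:
  succ (succ (succ (succ (succ (succ (succ (succ zero)))))))
type:
  Nat
observation: the leftmost-outermost redex is a beta-redex, and normalization takes 24 steps.


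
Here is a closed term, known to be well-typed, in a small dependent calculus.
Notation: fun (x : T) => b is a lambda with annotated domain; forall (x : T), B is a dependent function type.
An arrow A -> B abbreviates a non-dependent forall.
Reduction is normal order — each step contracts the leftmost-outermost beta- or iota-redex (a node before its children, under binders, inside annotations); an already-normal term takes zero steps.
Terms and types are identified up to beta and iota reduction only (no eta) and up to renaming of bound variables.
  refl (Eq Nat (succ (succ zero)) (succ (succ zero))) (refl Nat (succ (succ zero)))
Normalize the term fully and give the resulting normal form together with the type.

normal form:
  refl (Eq Nat (succ (succ zero)) (succ (succ zero))) (refl Nat (succ (succ zero)))
type:
  Eq (Eq Nat (succ (succ zero)) (succ (succ zero))) (refl Nat (succ (succ zero))) (refl Nat (succ (succ zero)))
observation: no redex remains anywhere in the term; it is its own normal form.


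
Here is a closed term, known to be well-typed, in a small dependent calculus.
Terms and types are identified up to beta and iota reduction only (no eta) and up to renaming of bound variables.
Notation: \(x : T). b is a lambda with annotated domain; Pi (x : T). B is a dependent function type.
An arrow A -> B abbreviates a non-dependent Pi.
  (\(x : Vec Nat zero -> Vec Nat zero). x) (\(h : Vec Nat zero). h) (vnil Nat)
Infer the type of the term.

inferred type:
  Vec Nat zero


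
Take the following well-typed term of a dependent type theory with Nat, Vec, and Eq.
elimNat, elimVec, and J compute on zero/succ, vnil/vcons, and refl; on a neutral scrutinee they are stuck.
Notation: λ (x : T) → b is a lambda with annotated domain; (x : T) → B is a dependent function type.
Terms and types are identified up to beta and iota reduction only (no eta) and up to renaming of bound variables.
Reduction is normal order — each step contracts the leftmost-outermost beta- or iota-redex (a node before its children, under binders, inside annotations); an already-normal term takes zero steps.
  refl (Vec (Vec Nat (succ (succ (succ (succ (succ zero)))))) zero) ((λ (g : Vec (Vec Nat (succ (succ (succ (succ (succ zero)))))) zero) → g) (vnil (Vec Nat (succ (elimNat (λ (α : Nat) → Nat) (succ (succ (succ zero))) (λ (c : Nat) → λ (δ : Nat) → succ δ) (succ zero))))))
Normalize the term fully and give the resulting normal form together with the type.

normal form:
  refl (Vec (Vec Nat (succ (succ (succ (succ (succ zero)))))) zero) (vnil (Vec Nat (succ (succ (succ (succ (succ zero)))))))
inferred type:
  Eq (Vec (Vec Nat (succ (succ (succ (succ (succ zero)))))) zero) (vnil (Vec Nat (succ (succ (succ (succ (succ zero))))))) (vnil (Vec Nat (succ (succ (succ (succ (succ zero)))))))


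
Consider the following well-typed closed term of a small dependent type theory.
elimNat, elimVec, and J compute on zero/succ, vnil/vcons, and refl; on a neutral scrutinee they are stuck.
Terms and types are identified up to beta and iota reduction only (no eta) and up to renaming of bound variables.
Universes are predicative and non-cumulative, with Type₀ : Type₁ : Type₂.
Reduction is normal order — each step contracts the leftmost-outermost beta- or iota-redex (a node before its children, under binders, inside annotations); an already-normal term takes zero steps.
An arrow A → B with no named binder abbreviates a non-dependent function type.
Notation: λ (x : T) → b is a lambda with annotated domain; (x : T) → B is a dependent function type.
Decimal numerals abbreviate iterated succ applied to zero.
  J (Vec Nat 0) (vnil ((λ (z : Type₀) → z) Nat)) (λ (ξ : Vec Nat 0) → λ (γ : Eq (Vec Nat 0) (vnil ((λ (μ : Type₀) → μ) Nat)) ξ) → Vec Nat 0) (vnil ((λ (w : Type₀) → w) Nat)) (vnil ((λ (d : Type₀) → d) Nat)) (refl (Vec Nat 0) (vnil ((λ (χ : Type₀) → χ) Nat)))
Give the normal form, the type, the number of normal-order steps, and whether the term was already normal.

reduced normal form:
  vnil Nat
inferred type:
  Vec Nat 0
reduction steps (normal order): 2
already normal: no
first redex: a J iota-redex


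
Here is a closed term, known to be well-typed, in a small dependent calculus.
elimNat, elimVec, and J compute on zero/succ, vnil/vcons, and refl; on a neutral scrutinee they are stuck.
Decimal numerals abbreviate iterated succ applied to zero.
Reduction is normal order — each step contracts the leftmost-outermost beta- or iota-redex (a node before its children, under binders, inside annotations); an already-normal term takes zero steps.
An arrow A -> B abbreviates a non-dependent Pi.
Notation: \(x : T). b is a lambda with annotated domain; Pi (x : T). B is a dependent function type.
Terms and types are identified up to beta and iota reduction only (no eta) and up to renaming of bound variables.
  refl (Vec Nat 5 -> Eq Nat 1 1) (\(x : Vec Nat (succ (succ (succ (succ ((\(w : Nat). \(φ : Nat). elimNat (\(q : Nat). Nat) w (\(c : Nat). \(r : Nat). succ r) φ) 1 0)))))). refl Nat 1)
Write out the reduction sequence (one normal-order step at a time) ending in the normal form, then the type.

normal-order reduction:
  refl (Vec Nat 5 -> Eq Nat 1 1) (\(x : Vec Nat (succ (succ (succ (succ ((\(w : Nat). \(φ : Nat). elimNat (\(q : Nat). Nat) w (\(c : Nat). \(r : Nat). succ r) φ) 1 0)))))). refl Nat 1)
  ~> refl (Vec Nat 5 -> Eq Nat 1 1) (\(x : Vec Nat (succ (succ (succ (succ ((\(w : Nat). elimNat (\(φ : Nat). Nat) 1 (\(q : Nat). \(c : Nat). succ c) w) 0)))))). refl Nat 1)
  ~> refl (Vec Nat 5 -> Eq Nat 1 1) (\(x : Vec Nat (succ (succ (succ (succ (elimNat (\(w : Nat). Nat) 1 (\(φ : Nat). \(q : Nat). succ q) 0)))))). refl Nat 1)
  ~> refl (Vec Nat 5 -> Eq Nat 1 1) (\(x : Vec Nat 5). refl Nat 1)
the term's type:
  Eq (Vec Nat 5 -> Eq Nat 1 1) (\(x : Vec Nat 5). refl Nat 1) (\(w : Vec Nat 5). refl Nat 1)


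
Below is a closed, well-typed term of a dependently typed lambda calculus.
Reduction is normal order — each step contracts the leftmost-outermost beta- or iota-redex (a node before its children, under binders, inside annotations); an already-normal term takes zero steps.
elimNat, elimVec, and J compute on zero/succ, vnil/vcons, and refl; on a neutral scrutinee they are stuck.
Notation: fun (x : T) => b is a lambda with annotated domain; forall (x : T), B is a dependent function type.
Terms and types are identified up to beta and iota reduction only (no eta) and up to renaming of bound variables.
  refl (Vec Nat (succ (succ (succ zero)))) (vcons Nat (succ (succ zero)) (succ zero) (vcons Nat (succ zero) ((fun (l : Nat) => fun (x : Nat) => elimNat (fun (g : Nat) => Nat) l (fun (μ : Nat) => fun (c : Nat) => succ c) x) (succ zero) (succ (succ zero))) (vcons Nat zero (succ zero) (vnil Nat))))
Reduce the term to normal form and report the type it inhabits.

normal form:
  refl (Vec Nat (succ (succ (succ zero)))) (vcons Nat (succ (succ zero)) (succ zero) (vcons Nat (succ zero) (succ (succ (succ zero))) (vcons Nat zero (succ zero) (vnil Nat))))
type:
  Eq (Vec Nat (succ (succ (succ zero)))) (vcons Nat (succ (succ zero)) (succ zero) (vcons Nat (succ zero) (succ (succ (succ zero))) (vcons Nat zero (succ zero) (vnil Nat)))) (vcons Nat (succ (succ zero)) (succ zero) (vcons Nat (succ zero) (succ (succ (succ zero))) (vcons Nat zero (succ zero) (vnil Nat))))
observation: reduction starts at a beta-redex, and 9 normal-order steps reach the normal form.


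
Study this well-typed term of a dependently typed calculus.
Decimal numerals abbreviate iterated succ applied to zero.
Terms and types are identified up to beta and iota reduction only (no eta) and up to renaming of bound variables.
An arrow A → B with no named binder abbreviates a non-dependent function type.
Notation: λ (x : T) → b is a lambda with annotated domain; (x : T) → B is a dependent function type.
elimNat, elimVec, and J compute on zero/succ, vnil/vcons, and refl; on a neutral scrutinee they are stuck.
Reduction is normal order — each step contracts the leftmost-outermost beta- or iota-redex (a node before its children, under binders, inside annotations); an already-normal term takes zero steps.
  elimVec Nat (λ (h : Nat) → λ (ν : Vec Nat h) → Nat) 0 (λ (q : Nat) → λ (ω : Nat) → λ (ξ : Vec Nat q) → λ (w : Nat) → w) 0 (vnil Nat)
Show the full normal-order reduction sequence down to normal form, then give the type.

normal-order reduction:
  elimVec Nat (λ (h : Nat) → λ (ν : Vec Nat h) → Nat) 0 (λ (q : Nat) → λ (ω : Nat) → λ (ξ : Vec Nat q) → λ (w : Nat) → w) 0 (vnil Nat)
  ~> 0
the term's type:
  Nat


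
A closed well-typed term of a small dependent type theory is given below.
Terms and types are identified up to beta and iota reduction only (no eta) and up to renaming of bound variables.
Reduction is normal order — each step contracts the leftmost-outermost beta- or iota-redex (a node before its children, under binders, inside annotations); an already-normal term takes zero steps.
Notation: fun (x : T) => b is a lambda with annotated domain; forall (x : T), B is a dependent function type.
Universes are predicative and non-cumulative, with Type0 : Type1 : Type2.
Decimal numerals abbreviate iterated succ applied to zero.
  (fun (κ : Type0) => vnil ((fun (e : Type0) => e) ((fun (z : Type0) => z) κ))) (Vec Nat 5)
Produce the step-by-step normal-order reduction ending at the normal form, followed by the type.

reduction (normal order):
  (fun (κ : Type0) => vnil ((fun (e : Type0) => e) ((fun (z : Type0) => z) κ))) (Vec Nat 5)
  ~> vnil ((fun (κ : Type0) => κ) ((fun (e : Type0) => e) (Vec Nat 5)))
  ~> vnil ((fun (κ : Type0) => κ) (Vec Nat 5))
  ~> vnil (Vec Nat 5)
inferred type:
  Vec (Vec Nat 5) 0


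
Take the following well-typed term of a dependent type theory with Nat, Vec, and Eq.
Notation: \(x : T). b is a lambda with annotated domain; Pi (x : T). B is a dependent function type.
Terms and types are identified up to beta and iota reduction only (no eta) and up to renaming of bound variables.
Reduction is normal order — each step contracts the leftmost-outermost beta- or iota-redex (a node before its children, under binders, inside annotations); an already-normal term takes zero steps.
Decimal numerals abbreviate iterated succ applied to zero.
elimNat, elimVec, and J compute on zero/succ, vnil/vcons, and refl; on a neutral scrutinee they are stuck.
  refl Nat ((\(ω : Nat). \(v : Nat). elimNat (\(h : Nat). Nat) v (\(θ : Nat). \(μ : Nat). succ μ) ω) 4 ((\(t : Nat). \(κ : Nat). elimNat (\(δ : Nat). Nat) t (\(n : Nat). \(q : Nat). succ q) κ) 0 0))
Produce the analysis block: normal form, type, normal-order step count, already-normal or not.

normal form:
  refl Nat 4
type:
  Eq Nat 4 4
steps to reach normal form (normal order): 18
term was already normal: no
first redex: a beta-redex


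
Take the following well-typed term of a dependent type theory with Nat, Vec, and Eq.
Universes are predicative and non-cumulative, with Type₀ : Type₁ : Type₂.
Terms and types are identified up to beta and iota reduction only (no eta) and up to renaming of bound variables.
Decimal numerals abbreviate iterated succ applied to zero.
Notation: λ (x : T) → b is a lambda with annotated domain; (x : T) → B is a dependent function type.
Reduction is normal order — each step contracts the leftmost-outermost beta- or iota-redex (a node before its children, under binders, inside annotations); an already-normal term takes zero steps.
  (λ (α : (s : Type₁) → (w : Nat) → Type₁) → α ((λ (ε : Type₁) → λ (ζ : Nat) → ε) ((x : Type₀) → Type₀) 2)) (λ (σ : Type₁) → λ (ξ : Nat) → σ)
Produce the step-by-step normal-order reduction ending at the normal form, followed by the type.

normal-order reduction:
  (λ (α : (s : Type₁) → (w : Nat) → Type₁) → α ((λ (ε : Type₁) → λ (ζ : Nat) → ε) ((x : Type₀) → Type₀) 2)) (λ (σ : Type₁) → λ (ξ : Nat) → σ)
  ~> (λ (α : Type₁) → λ (s : Nat) → α) ((λ (w : Type₁) → λ (ε : Nat) → w) ((ζ : Type₀) → Type₀) 2)
  ~> λ (α : Nat) → (λ (s : Type₁) → λ (w : Nat) → s) ((ε : Type₀) → Type₀) 2
  ~> λ (α : Nat) → (λ (s : Nat) → (w : Type₀) → Type₀) 2
  ~> λ (α : Nat) → (s : Type₀) → Type₀
type:
  (α : Nat) → Type₁


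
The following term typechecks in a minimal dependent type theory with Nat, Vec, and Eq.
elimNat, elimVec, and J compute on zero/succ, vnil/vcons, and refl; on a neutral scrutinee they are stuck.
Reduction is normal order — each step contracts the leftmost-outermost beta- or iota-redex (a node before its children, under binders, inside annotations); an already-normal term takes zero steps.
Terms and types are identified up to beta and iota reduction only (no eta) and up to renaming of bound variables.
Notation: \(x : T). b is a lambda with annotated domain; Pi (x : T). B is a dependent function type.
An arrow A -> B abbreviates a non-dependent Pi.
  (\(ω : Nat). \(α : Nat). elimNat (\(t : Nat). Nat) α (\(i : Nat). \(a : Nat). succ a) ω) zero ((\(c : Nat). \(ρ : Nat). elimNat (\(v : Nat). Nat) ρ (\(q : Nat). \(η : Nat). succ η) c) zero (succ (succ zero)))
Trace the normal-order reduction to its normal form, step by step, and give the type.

reduction (normal order):
  (\(ω : Nat). \(α : Nat). elimNat (\(t : Nat). Nat) α (\(i : Nat). \(a : Nat). succ a) ω) zero ((\(c : Nat). \(ρ : Nat). elimNat (\(v : Nat). Nat) ρ (\(q : Nat). \(η : Nat). succ η) c) zero (succ (succ zero)))
  ~> (\(ω : Nat). elimNat (\(α : Nat). Nat) ω (\(t : Nat). \(i : Nat). succ i) zero) ((\(a : Nat). \(c : Nat). elimNat (\(ρ : Nat). Nat) c (\(v : Nat). \(q : Nat). succ q) a) zero (succ (succ zero)))
  ~> elimNat (\(ω : Nat). Nat) ((\(α : Nat). \(t : Nat). elimNat (\(i : Nat). Nat) t (\(a : Nat). \(c : Nat). succ c) α) zero (succ (succ zero))) (\(ρ : Nat). \(v : Nat). succ v) zero
  ~> (\(ω : Nat). \(α : Nat). elimNat (\(t : Nat). Nat) α (\(i : Nat). \(a : Nat). succ a) ω) zero (succ (succ zero))
  ~> (\(ω : Nat). elimNat (\(α : Nat). Nat) ω (\(t : Nat). \(i : Nat). succ i) zero) (succ (succ zero))
  ~> elimNat (\(ω : Nat). Nat) (succ (succ zero)) (\(α : Nat). \(t : Nat). succ t) zero
  ~> succ (succ zero)
the term's type:
  Nat


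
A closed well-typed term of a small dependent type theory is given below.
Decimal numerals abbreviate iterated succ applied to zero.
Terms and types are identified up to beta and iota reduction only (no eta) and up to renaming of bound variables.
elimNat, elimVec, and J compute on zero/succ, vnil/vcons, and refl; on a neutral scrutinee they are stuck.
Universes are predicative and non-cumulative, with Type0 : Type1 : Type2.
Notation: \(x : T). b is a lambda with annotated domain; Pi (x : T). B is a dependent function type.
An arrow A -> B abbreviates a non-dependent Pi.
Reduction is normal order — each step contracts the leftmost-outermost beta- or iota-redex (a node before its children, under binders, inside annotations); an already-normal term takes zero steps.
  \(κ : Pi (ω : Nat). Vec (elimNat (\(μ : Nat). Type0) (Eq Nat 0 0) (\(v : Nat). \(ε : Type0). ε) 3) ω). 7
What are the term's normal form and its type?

normal form:
  \(κ : Pi (ω : Nat). Vec (Eq Nat 0 0) ω). 7
type:
  (Pi (κ : Nat). Vec (Eq Nat 0 0) κ) -> Nat
observation: 10 normal-order steps separate the term from its normal form.
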